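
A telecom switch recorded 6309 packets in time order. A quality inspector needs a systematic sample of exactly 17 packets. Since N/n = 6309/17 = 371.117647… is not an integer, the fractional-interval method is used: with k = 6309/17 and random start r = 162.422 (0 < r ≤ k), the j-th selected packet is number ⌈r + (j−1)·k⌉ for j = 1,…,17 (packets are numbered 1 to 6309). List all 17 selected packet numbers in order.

163, 534, 905, 1276, 1647, 2019, 2390, 2761, 3132, 3503, 3874, 4245, 4616, 4987, 5359, 5730, 6101

j=1: r + 0k = 162.422 → ⌈·⌉ = 163
j=2: r + 1k = 533.539647… → ⌈·⌉ = 534
j=3: r + 2k = 904.657294… → ⌈·⌉ = 905
j=4: r + 3k = 1275.774941… → ⌈·⌉ = 1276
j=5: r + 4k = 1646.892588… → ⌈·⌉ = 1647
j=6: r + 5k = 2018.010235… → ⌈·⌉ = 2019
j=7: r + 6k = 2389.127882… → ⌈·⌉ = 2390
j=8: r + 7k = 2760.245529… → ⌈·⌉ = 2761
j=9: r + 8k = 3131.363176… → ⌈·⌉ = 3132
j=10: r + 9k = 3502.480823… → ⌈·⌉ = 3503
j=11: r + 10k = 3873.598470… → ⌈·⌉ = 3874
j=12: r + 11k = 4244.716117… → ⌈·⌉ = 4245
j=13: r + 12k = 4615.833764… → ⌈·⌉ = 4616
j=14: r + 13k = 4986.951411… → ⌈·⌉ = 4987
j=15: r + 14k = 5358.069058… → ⌈·⌉ = 5359
j=16: r + 15k = 5729.186705… → ⌈·⌉ = 5730
j=17: r + 16k = 6100.304352… → ⌈·⌉ = 6101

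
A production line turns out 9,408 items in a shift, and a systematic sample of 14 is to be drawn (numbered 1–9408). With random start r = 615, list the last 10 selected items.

3303, 3975, 4647, 5319, 5991, 6663, 7335, 8007, 8679, 9351

k = N/n = 9408/14 = 672
5th selection = 615 + 4×672 = 3303
6th: 3303 + 672 = 3975
7th: 3975 + 672 = 4647
8th: 4647 + 672 = 5319
9th: 5319 + 672 = 5991
10th: 5991 + 672 = 6663
11th: 6663 + 672 = 7335
12th: 7335 + 672 = 8007
13th: 8007 + 672 = 8679
14th: 8679 + 672 = 9351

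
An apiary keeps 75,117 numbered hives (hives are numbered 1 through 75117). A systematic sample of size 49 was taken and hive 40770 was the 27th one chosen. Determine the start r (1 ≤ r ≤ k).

k = 75117/49 = 1533
r = 40770 − (27−1)×1533 = 40770 − 39858 = 912

912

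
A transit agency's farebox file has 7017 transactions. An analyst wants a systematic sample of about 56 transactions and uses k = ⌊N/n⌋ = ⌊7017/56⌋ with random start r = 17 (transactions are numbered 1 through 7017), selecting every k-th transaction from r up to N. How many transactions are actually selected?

k = ⌊7017/56⌋ = 125
Achieved size = ⌊(7017 − 17)/125⌋ + 1 = ⌊7000/125⌋ + 1 = 56 + 1 = 57
(last selection: 17 + 56×125 = 7017 ≤ 7017; next would be 7142 > 7017)

57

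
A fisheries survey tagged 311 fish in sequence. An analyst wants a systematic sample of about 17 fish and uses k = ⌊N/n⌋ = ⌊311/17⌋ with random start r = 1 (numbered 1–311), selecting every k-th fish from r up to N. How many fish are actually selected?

18

k = ⌊311/17⌋ = 18
Achieved size = ⌊(311 − 1)/18⌋ + 1 = ⌊310/18⌋ + 1 = 17 + 1 = 18
(last selection: 1 + 17×18 = 307 ≤ 311; next would be 325 > 311)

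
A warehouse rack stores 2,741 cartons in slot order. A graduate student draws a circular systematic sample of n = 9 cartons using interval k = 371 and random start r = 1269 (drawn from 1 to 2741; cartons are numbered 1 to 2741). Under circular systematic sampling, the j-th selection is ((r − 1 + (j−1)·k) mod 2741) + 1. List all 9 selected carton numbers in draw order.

Selection 1: 1269
Selection 2: 1269 + 371 = 1640
Selection 3: 1640 + 371 = 2011
Selection 4: 2011 + 371 = 2382
Selection 5: 2382 + 371 = 2753 → 2753 − 2741 = 12
Selection 6: 12 + 371 = 383
Selection 7: 383 + 371 = 754
Selection 8: 754 + 371 = 1125
Selection 9: 1125 + 371 = 1496

1269, 1640, 2011, 2382, 12, 383, 754, 1125, 1496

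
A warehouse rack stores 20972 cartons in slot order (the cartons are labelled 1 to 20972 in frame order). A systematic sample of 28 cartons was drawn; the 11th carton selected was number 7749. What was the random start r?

259

k = 20972/28 = 749
r = 7749 − (11−1)×749 = 7749 − 7490 = 259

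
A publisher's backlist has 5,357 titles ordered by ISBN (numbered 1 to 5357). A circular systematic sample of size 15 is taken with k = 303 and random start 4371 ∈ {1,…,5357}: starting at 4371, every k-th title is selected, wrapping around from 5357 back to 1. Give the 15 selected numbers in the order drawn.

4371, 4674, 4977, 5280, 226, 529, 832, 1135, 1438, 1741, 2044, 2347, 2650, 2953, 3256

Selection 1: 4371
Selection 2: 4371 + 303 = 4674
Selection 3: 4674 + 303 = 4977
Selection 4: 4977 + 303 = 5280
Selection 5: 5280 + 303 = 5583 → 5583 − 5357 = 226
Selection 6: 226 + 303 = 529
Selection 7: 529 + 303 = 832
Selection 8: 832 + 303 = 1135
Selection 9: 1135 + 303 = 1438
Selection 10: 1438 + 303 = 1741
Selection 11: 1741 + 303 = 2044
Selection 12: 2044 + 303 = 2347
Selection 13: 2347 + 303 = 2650
Selection 14: 2650 + 303 = 2953
Selection 15: 2953 + 303 = 3256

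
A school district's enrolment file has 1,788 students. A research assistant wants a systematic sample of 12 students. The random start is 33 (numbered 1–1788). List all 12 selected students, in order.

k = N/n = 1788/12 = 149
student 1: 33
student 2: 33 + 149 = 182
student 3: 182 + 149 = 331
student 4: 331 + 149 = 480
student 5: 480 + 149 = 629
student 6: 629 + 149 = 778
student 7: 778 + 149 = 927
student 8: 927 + 149 = 1076
student 9: 1076 + 149 = 1225
student 10: 1225 + 149 = 1374
student 11: 1374 + 149 = 1523
student 12: 1523 + 149 = 1672

33, 182, 331, 480, 629, 778, 927, 1076, 1225, 1374, 1523, 1672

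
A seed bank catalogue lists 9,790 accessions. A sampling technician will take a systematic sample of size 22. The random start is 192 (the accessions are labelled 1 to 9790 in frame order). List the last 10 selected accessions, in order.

k = N/n = 9790/22 = 445
13th selection = 192 + 12×445 = 5532
14th: 5532 + 445 = 5977
15th: 5977 + 445 = 6422
16th: 6422 + 445 = 6867
17th: 6867 + 445 = 7312
18th: 7312 + 445 = 7757
19th: 7757 + 445 = 8202
20th: 8202 + 445 = 8647
21st: 8647 + 445 = 9092
22nd: 9092 + 445 = 9537

5532, 5977, 6422, 6867, 7312, 7757, 8202, 8647, 9092, 9537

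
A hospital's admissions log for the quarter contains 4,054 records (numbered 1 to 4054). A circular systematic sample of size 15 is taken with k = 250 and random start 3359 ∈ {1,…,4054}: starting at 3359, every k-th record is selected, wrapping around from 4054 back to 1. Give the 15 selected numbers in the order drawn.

Selection 1: 3359
Selection 2: 3359 + 250 = 3609
Selection 3: 3609 + 250 = 3859
Selection 4: 3859 + 250 = 4109 → 4109 − 4054 = 55
Selection 5: 55 + 250 = 305
Selection 6: 305 + 250 = 555
Selection 7: 555 + 250 = 805
Selection 8: 805 + 250 = 1055
Selection 9: 1055 + 250 = 1305
Selection 10: 1305 + 250 = 1555
Selection 11: 1555 + 250 = 1805
Selection 12: 1805 + 250 = 2055
Selection 13: 2055 + 250 = 2305
Selection 14: 2305 + 250 = 2555
Selection 15: 2555 + 250 = 2805

3359, 3609, 3859, 55, 305, 555, 805, 1055, 1305, 1555, 1805, 2055, 2305, 2555, 2805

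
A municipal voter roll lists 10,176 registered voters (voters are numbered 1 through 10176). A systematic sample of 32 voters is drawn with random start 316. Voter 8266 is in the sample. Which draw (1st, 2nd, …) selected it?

k = 10176/32 = 318
position = (8266 − 316)/318 + 1 = 7950/318 + 1 = 25 + 1 = 26

26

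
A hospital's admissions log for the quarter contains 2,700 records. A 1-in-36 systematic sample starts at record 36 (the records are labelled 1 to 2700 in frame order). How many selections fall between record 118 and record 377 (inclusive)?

k = 36
First selection ≥ 118: 36 + ⌈(118−36)/36⌉·36 = 36 + 3×36 = 144
Last selection ≤ 377: 36 + ⌊(377−36)/36⌋·36 = 36 + 9×36 = 360
Count = 9 − 3 + 1 = 7

7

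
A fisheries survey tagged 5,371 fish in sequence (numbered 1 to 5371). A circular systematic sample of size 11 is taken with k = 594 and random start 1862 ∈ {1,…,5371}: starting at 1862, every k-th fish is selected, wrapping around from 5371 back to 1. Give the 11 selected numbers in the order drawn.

Selection 1: 1862
Selection 2: 1862 + 594 = 2456
Selection 3: 2456 + 594 = 3050
Selection 4: 3050 + 594 = 3644
Selection 5: 3644 + 594 = 4238
Selection 6: 4238 + 594 = 4832
Selection 7: 4832 + 594 = 5426 → 5426 − 5371 = 55
Selection 8: 55 + 594 = 649
Selection 9: 649 + 594 = 1243
Selection 10: 1243 + 594 = 1837
Selection 11: 1837 + 594 = 2431

1862, 2456, 3050, 3644, 4238, 4832, 55, 649, 1243, 1837, 2431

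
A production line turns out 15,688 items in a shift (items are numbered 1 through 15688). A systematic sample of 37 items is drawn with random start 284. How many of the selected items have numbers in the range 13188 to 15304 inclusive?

5

k = 15688/37 = 424
First selection ≥ 13188: 284 + ⌈(13188−284)/424⌉·424 = 284 + 31×424 = 13428
Last selection ≤ 15304: 284 + ⌊(15304−284)/424⌋·424 = 284 + 35×424 = 15124
Count = 35 − 31 + 1 = 5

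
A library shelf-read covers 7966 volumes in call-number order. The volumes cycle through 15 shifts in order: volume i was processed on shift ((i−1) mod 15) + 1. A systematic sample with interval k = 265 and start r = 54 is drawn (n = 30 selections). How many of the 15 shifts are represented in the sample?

3

Consecutive selections differ by k = 265, so their shift numbers differ by 265 mod 15 = 10.
gcd(265, 15) = 5, so the sample visits 15/5 = 3 distinct residues mod 15.
Start 54 is shift 9; the shifts hit are 4, 9, 14.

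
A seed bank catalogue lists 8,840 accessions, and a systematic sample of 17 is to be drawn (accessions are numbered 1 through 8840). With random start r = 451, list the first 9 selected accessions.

451, 971, 1491, 2011, 2531, 3051, 3571, 4091, 4611

k = N/n = 8840/17 = 520
accession 1: 451
accession 2: 451 + 520 = 971
accession 3: 971 + 520 = 1491
accession 4: 1491 + 520 = 2011
accession 5: 2011 + 520 = 2531
accession 6: 2531 + 520 = 3051
accession 7: 3051 + 520 = 3571
accession 8: 3571 + 520 = 4091
accession 9: 4091 + 520 = 4611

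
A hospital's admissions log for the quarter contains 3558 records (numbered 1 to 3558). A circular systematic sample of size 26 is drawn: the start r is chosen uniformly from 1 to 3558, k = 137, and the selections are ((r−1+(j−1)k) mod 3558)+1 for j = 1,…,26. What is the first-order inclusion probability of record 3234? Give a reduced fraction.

13/1779

For each position j, as r ranges over 1…3558 the j-th selection hits every record exactly once, so record 3234 is selected for exactly 26 of the 3558 starts.
Inclusion probability = 26/3558 = 13/1779.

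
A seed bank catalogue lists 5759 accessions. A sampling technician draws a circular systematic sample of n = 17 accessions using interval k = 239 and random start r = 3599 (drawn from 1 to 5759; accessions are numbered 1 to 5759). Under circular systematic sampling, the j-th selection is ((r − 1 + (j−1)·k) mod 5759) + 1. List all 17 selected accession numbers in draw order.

Selection 1: 3599
Selection 2: 3599 + 239 = 3838
Selection 3: 3838 + 239 = 4077
Selection 4: 4077 + 239 = 4316
Selection 5: 4316 + 239 = 4555
Selection 6: 4555 + 239 = 4794
Selection 7: 4794 + 239 = 5033
Selection 8: 5033 + 239 = 5272
Selection 9: 5272 + 239 = 5511
Selection 10: 5511 + 239 = 5750
Selection 11: 5750 + 239 = 5989 → 5989 − 5759 = 230
Selection 12: 230 + 239 = 469
Selection 13: 469 + 239 = 708
Selection 14: 708 + 239 = 947
Selection 15: 947 + 239 = 1186
Selection 16: 1186 + 239 = 1425
Selection 17: 1425 + 239 = 1664

3599, 3838, 4077, 4316, 4555, 4794, 5033, 5272, 5511, 5750, 230, 469, 708, 947, 1186, 1425, 1664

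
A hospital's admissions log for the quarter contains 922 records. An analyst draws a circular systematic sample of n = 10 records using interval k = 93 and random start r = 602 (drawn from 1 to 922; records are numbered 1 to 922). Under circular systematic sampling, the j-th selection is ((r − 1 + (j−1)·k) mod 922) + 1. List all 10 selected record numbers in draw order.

602, 695, 788, 881, 52, 145, 238, 331, 424, 517

Selection 1: 602
Selection 2: 602 + 93 = 695
Selection 3: 695 + 93 = 788
Selection 4: 788 + 93 = 881
Selection 5: 881 + 93 = 974 → 974 − 922 = 52
Selection 6: 52 + 93 = 145
Selection 7: 145 + 93 = 238
Selection 8: 238 + 93 = 331
Selection 9: 331 + 93 = 424
Selection 10: 424 + 93 = 517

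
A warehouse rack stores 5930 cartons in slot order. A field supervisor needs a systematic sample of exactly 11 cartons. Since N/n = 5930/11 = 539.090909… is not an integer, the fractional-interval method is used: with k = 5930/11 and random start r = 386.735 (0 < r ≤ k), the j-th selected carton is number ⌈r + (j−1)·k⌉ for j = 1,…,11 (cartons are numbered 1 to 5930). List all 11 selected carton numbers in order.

387, 926, 1465, 2005, 2544, 3083, 3622, 4161, 4700, 5239, 5778

j=1: r + 0k = 386.735 → ⌈·⌉ = 387
j=2: r + 1k = 925.825909… → ⌈·⌉ = 926
j=3: r + 2k = 1464.916818… → ⌈·⌉ = 1465
j=4: r + 3k = 2004.007727… → ⌈·⌉ = 2005
j=5: r + 4k = 2543.098636… → ⌈·⌉ = 2544
j=6: r + 5k = 3082.189545… → ⌈·⌉ = 3083
j=7: r + 6k = 3621.280454… → ⌈·⌉ = 3622
j=8: r + 7k = 4160.371363… → ⌈·⌉ = 4161
j=9: r + 8k = 4699.462272… → ⌈·⌉ = 4700
j=10: r + 9k = 5238.553181… → ⌈·⌉ = 5239
j=11: r + 10k = 5777.644090… → ⌈·⌉ = 5778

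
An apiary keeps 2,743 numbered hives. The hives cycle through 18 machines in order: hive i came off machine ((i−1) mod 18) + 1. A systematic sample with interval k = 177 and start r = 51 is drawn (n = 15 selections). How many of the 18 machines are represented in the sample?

Consecutive selections differ by k = 177, so their machine numbers differ by 177 mod 18 = 15.
gcd(177, 18) = 3, so the sample visits 18/3 = 6 distinct residues mod 18.
Start 51 is machine 15; the machines hit are 3, 6, 9, 12, 15, 18.

6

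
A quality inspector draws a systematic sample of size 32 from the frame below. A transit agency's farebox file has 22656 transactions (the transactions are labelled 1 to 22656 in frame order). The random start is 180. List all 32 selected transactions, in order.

180, 888, 1596, 2304, 3012, 3720, 4428, 5136, 5844, 6552, 7260, 7968, 8676, 9384, 10092, 10800, 11508, 12216, 12924, 13632, 14340, 15048, 15756, 16464, 17172, 17880, 18588, 19296, 20004, 20712, 21420, 22128

k = N/n = 22656/32 = 708
transaction 1: 180
transaction 2: 180 + 708 = 888
transaction 3: 888 + 708 = 1596
transaction 4: 1596 + 708 = 2304
transaction 5: 2304 + 708 = 3012
transaction 6: 3012 + 708 = 3720
transaction 7: 3720 + 708 = 4428
transaction 8: 4428 + 708 = 5136
transaction 9: 5136 + 708 = 5844
transaction 10: 5844 + 708 = 6552
transaction 11: 6552 + 708 = 7260
transaction 12: 7260 + 708 = 7968
transaction 13: 7968 + 708 = 8676
transaction 14: 8676 + 708 = 9384
transaction 15: 9384 + 708 = 10092
transaction 16: 10092 + 708 = 10800
transaction 17: 10800 + 708 = 11508
transaction 18: 11508 + 708 = 12216
transaction 19: 12216 + 708 = 12924
transaction 20: 12924 + 708 = 13632
transaction 21: 13632 + 708 = 14340
transaction 22: 14340 + 708 = 15048
transaction 23: 15048 + 708 = 15756
transaction 24: 15756 + 708 = 16464
transaction 25: 16464 + 708 = 17172
transaction 26: 17172 + 708 = 17880
transaction 27: 17880 + 708 = 18588
transaction 28: 18588 + 708 = 19296
transaction 29: 19296 + 708 = 20004
transaction 30: 20004 + 708 = 20712
transaction 31: 20712 + 708 = 21420
transaction 32: 21420 + 708 = 22128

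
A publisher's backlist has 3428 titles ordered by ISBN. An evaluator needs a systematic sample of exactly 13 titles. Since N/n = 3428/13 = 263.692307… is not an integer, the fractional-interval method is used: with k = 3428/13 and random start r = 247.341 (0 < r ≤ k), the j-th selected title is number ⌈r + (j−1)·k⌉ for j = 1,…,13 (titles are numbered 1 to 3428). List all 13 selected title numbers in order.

j=1: r + 0k = 247.341 → ⌈·⌉ = 248
j=2: r + 1k = 511.033307… → ⌈·⌉ = 512
j=3: r + 2k = 774.725615… → ⌈·⌉ = 775
j=4: r + 3k = 1038.417923… → ⌈·⌉ = 1039
j=5: r + 4k = 1302.110230… → ⌈·⌉ = 1303
j=6: r + 5k = 1565.802538… → ⌈·⌉ = 1566
j=7: r + 6k = 1829.494846… → ⌈·⌉ = 1830
j=8: r + 7k = 2093.187153… → ⌈·⌉ = 2094
j=9: r + 8k = 2356.879461… → ⌈·⌉ = 2357
j=10: r + 9k = 2620.571769… → ⌈·⌉ = 2621
j=11: r + 10k = 2884.264076… → ⌈·⌉ = 2885
j=12: r + 11k = 3147.956384… → ⌈·⌉ = 3148
j=13: r + 12k = 3411.648692… → ⌈·⌉ = 3412

248, 512, 775, 1039, 1303, 1566, 1830, 2094, 2357, 2621, 2885, 3148, 3412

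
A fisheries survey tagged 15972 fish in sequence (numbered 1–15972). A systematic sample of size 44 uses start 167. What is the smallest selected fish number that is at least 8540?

k = 15972/44 = 363
Steps past start: ⌈(8540 − 167)/363⌉ = ⌈8373/363⌉ = 24
Selected fish: 167 + 24×363 = 8879

8879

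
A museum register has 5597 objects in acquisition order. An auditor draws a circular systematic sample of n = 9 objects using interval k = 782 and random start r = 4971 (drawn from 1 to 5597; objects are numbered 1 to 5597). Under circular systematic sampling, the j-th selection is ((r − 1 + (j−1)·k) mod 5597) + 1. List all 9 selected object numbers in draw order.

4971, 156, 938, 1720, 2502, 3284, 4066, 4848, 33

Selection 1: 4971
Selection 2: 4971 + 782 = 5753 → 5753 − 5597 = 156
Selection 3: 156 + 782 = 938
Selection 4: 938 + 782 = 1720
Selection 5: 1720 + 782 = 2502
Selection 6: 2502 + 782 = 3284
Selection 7: 3284 + 782 = 4066
Selection 8: 4066 + 782 = 4848
Selection 9: 4848 + 782 = 5630 → 5630 − 5597 = 33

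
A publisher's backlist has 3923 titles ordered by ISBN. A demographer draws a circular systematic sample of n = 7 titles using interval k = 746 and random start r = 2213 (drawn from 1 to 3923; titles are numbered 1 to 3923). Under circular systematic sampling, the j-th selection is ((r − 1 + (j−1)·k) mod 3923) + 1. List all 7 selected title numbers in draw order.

2213, 2959, 3705, 528, 1274, 2020, 2766

Selection 1: 2213
Selection 2: 2213 + 746 = 2959
Selection 3: 2959 + 746 = 3705
Selection 4: 3705 + 746 = 4451 → 4451 − 3923 = 528
Selection 5: 528 + 746 = 1274
Selection 6: 1274 + 746 = 2020
Selection 7: 2020 + 746 = 2766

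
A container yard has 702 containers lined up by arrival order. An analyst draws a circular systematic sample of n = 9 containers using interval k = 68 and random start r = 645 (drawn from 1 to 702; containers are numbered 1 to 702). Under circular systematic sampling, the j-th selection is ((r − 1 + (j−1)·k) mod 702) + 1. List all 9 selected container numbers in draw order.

645, 11, 79, 147, 215, 283, 351, 419, 487

Selection 1: 645
Selection 2: 645 + 68 = 713 → 713 − 702 = 11
Selection 3: 11 + 68 = 79
Selection 4: 79 + 68 = 147
Selection 5: 147 + 68 = 215
Selection 6: 215 + 68 = 283
Selection 7: 283 + 68 = 351
Selection 8: 351 + 68 = 419
Selection 9: 419 + 68 = 487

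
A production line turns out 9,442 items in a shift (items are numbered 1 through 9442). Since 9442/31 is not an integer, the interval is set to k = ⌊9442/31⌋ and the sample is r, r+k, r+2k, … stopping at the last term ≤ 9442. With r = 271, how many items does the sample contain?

k = ⌊9442/31⌋ = 304
Achieved size = ⌊(9442 − 271)/304⌋ + 1 = ⌊9171/304⌋ + 1 = 30 + 1 = 31
(last selection: 271 + 30×304 = 9391 ≤ 9442; next would be 9695 > 9442)

31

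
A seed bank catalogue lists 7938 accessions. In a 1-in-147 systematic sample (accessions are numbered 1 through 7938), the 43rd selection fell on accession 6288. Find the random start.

k = 147
r = 6288 − (43−1)×147 = 6288 − 6174 = 114

114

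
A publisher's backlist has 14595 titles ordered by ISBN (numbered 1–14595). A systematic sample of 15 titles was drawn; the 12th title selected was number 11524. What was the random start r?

821

k = 14595/15 = 973
r = 11524 − (12−1)×973 = 11524 − 10703 = 821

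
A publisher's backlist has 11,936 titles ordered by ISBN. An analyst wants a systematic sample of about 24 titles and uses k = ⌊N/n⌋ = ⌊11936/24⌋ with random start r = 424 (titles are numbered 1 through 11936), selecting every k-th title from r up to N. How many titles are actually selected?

k = ⌊11936/24⌋ = 497
Achieved size = ⌊(11936 − 424)/497⌋ + 1 = ⌊11512/497⌋ + 1 = 23 + 1 = 24
(last selection: 424 + 23×497 = 11855 ≤ 11936; next would be 12352 > 11936)

24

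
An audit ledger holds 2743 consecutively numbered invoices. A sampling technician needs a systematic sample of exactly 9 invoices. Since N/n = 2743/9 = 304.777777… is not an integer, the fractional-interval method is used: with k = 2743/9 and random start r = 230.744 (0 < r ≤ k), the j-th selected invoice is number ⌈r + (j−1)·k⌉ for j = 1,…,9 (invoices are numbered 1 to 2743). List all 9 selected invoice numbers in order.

j=1: r + 0k = 230.744 → ⌈·⌉ = 231
j=2: r + 1k = 535.521777… → ⌈·⌉ = 536
j=3: r + 2k = 840.299555… → ⌈·⌉ = 841
j=4: r + 3k = 1145.077333… → ⌈·⌉ = 1146
j=5: r + 4k = 1449.855111… → ⌈·⌉ = 1450
j=6: r + 5k = 1754.632888… → ⌈·⌉ = 1755
j=7: r + 6k = 2059.410666… → ⌈·⌉ = 2060
j=8: r + 7k = 2364.188444… → ⌈·⌉ = 2365
j=9: r + 8k = 2668.966222… → ⌈·⌉ = 2669

231, 536, 841, 1146, 1450, 1755, 2060, 2365, 2669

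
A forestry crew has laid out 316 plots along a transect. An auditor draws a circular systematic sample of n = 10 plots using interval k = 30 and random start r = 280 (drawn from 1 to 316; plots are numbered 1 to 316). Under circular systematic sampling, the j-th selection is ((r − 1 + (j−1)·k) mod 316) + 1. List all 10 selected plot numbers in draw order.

Selection 1: 280
Selection 2: 280 + 30 = 310
Selection 3: 310 + 30 = 340 → 340 − 316 = 24
Selection 4: 24 + 30 = 54
Selection 5: 54 + 30 = 84
Selection 6: 84 + 30 = 114
Selection 7: 114 + 30 = 144
Selection 8: 144 + 30 = 174
Selection 9: 174 + 30 = 204
Selection 10: 204 + 30 = 234

280, 310, 24, 54, 84, 114, 144, 174, 204, 234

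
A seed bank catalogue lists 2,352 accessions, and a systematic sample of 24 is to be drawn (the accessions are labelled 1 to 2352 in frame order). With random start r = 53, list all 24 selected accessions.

k = N/n = 2352/24 = 98
accession 1: 53
accession 2: 53 + 98 = 151
accession 3: 151 + 98 = 249
accession 4: 249 + 98 = 347
accession 5: 347 + 98 = 445
accession 6: 445 + 98 = 543
accession 7: 543 + 98 = 641
accession 8: 641 + 98 = 739
accession 9: 739 + 98 = 837
accession 10: 837 + 98 = 935
accession 11: 935 + 98 = 1033
accession 12: 1033 + 98 = 1131
accession 13: 1131 + 98 = 1229
accession 14: 1229 + 98 = 1327
accession 15: 1327 + 98 = 1425
accession 16: 1425 + 98 = 1523
accession 17: 1523 + 98 = 1621
accession 18: 1621 + 98 = 1719
accession 19: 1719 + 98 = 1817
accession 20: 1817 + 98 = 1915
accession 21: 1915 + 98 = 2013
accession 22: 2013 + 98 = 2111
accession 23: 2111 + 98 = 2209
accession 24: 2209 + 98 = 2307

53, 151, 249, 347, 445, 543, 641, 739, 837, 935, 1033, 1131, 1229, 1327, 1425, 1523, 1621, 1719, 1817, 1915, 2013, 2111, 2209, 2307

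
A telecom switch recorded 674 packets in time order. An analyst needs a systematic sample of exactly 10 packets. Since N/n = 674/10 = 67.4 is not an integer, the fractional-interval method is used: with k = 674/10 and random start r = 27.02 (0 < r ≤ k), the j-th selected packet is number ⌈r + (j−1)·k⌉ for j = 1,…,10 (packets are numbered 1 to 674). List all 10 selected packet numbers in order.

28, 95, 162, 230, 297, 365, 432, 499, 567, 634

j=1: r + 0k = 27.02 → ⌈·⌉ = 28
j=2: r + 1k = 94.42 → ⌈·⌉ = 95
j=3: r + 2k = 161.82 → ⌈·⌉ = 162
j=4: r + 3k = 229.22 → ⌈·⌉ = 230
j=5: r + 4k = 296.62 → ⌈·⌉ = 297
j=6: r + 5k = 364.02 → ⌈·⌉ = 365
j=7: r + 6k = 431.42 → ⌈·⌉ = 432
j=8: r + 7k = 498.82 → ⌈·⌉ = 499
j=9: r + 8k = 566.22 → ⌈·⌉ = 567
j=10: r + 9k = 633.62 → ⌈·⌉ = 634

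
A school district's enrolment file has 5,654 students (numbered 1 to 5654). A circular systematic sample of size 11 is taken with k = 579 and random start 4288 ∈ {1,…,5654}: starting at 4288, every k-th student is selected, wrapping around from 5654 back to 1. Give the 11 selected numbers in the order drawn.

Selection 1: 4288
Selection 2: 4288 + 579 = 4867
Selection 3: 4867 + 579 = 5446
Selection 4: 5446 + 579 = 6025 → 6025 − 5654 = 371
Selection 5: 371 + 579 = 950
Selection 6: 950 + 579 = 1529
Selection 7: 1529 + 579 = 2108
Selection 8: 2108 + 579 = 2687
Selection 9: 2687 + 579 = 3266
Selection 10: 3266 + 579 = 3845
Selection 11: 3845 + 579 = 4424

4288, 4867, 5446, 371, 950, 1529, 2108, 2687, 3266, 3845, 4424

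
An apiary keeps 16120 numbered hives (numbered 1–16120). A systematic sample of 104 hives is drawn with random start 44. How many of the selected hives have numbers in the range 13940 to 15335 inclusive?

9

k = 16120/104 = 155
First selection ≥ 13940: 44 + ⌈(13940−44)/155⌉·155 = 44 + 90×155 = 13994
Last selection ≤ 15335: 44 + ⌊(15335−44)/155⌋·155 = 44 + 98×155 = 15234
Count = 98 − 90 + 1 = 9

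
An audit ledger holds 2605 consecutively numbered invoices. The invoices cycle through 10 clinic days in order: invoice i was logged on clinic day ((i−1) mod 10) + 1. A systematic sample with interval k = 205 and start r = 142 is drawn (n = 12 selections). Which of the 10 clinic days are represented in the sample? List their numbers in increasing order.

Consecutive selections differ by k = 205, so their clinic day numbers differ by 205 mod 10 = 5.
gcd(205, 10) = 5, so the sample visits 10/5 = 2 distinct residues mod 10.
Start 142 is clinic day 2; the clinic days hit are 2, 7.

2, 7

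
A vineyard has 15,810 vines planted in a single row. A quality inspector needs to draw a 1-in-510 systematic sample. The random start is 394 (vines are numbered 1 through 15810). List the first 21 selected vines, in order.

394, 904, 1414, 1924, 2434, 2944, 3454, 3964, 4474, 4984, 5494, 6004, 6514, 7024, 7534, 8044, 8554, 9064, 9574, 10084, 10594

vine 1: 394
vine 2: 394 + 510 = 904
vine 3: 904 + 510 = 1414
vine 4: 1414 + 510 = 1924
vine 5: 1924 + 510 = 2434
vine 6: 2434 + 510 = 2944
vine 7: 2944 + 510 = 3454
vine 8: 3454 + 510 = 3964
vine 9: 3964 + 510 = 4474
vine 10: 4474 + 510 = 4984
vine 11: 4984 + 510 = 5494
vine 12: 5494 + 510 = 6004
vine 13: 6004 + 510 = 6514
vine 14: 6514 + 510 = 7024
vine 15: 7024 + 510 = 7534
vine 16: 7534 + 510 = 8044
vine 17: 8044 + 510 = 8554
vine 18: 8554 + 510 = 9064
vine 19: 9064 + 510 = 9574
vine 20: 9574 + 510 = 10084
vine 21: 10084 + 510 = 10594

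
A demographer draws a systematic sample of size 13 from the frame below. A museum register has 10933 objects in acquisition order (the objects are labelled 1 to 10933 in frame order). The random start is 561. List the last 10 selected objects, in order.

3084, 3925, 4766, 5607, 6448, 7289, 8130, 8971, 9812, 10653

k = N/n = 10933/13 = 841
4th selection = 561 + 3×841 = 3084
5th: 3084 + 841 = 3925
6th: 3925 + 841 = 4766
7th: 4766 + 841 = 5607
8th: 5607 + 841 = 6448
9th: 6448 + 841 = 7289
10th: 7289 + 841 = 8130
11th: 8130 + 841 = 8971
12th: 8971 + 841 = 9812
13th: 9812 + 841 = 10653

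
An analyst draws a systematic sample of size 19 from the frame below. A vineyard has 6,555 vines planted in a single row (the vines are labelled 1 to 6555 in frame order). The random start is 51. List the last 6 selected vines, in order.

4536, 4881, 5226, 5571, 5916, 6261

k = N/n = 6555/19 = 345
14th selection = 51 + 13×345 = 4536
15th: 4536 + 345 = 4881
16th: 4881 + 345 = 5226
17th: 5226 + 345 = 5571
18th: 5571 + 345 = 5916
19th: 5916 + 345 = 6261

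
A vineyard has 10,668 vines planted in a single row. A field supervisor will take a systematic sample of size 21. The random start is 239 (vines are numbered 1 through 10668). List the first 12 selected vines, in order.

k = N/n = 10668/21 = 508
vine 1: 239
vine 2: 239 + 508 = 747
vine 3: 747 + 508 = 1255
vine 4: 1255 + 508 = 1763
vine 5: 1763 + 508 = 2271
vine 6: 2271 + 508 = 2779
vine 7: 2779 + 508 = 3287
vine 8: 3287 + 508 = 3795
vine 9: 3795 + 508 = 4303
vine 10: 4303 + 508 = 4811
vine 11: 4811 + 508 = 5319
vine 12: 5319 + 508 = 5827

239, 747, 1255, 1763, 2271, 2779, 3287, 3795, 4303, 4811, 5319, 5827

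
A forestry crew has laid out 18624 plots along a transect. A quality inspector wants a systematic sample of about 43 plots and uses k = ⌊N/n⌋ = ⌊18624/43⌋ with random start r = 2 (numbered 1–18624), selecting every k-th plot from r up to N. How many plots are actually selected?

k = ⌊18624/43⌋ = 433
Achieved size = ⌊(18624 − 2)/433⌋ + 1 = ⌊18622/433⌋ + 1 = 43 + 1 = 44
(last selection: 2 + 43×433 = 18621 ≤ 18624; next would be 19054 > 18624)

44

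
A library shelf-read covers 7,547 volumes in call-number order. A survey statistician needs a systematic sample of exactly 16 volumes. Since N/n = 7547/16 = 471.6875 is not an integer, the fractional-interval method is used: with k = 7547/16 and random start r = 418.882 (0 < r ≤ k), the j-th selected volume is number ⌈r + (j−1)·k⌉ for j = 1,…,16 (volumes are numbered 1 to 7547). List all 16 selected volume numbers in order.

419, 891, 1363, 1834, 2306, 2778, 3250, 3721, 4193, 4665, 5136, 5608, 6080, 6551, 7023, 7495

j=1: r + 0k = 418.882 → ⌈·⌉ = 419
j=2: r + 1k = 890.5695 → ⌈·⌉ = 891
j=3: r + 2k = 1362.257 → ⌈·⌉ = 1363
j=4: r + 3k = 1833.9445 → ⌈·⌉ = 1834
j=5: r + 4k = 2305.632 → ⌈·⌉ = 2306
j=6: r + 5k = 2777.3195 → ⌈·⌉ = 2778
j=7: r + 6k = 3249.007 → ⌈·⌉ = 3250
j=8: r + 7k = 3720.6945 → ⌈·⌉ = 3721
j=9: r + 8k = 4192.382 → ⌈·⌉ = 4193
j=10: r + 9k = 4664.0695 → ⌈·⌉ = 4665
j=11: r + 10k = 5135.757 → ⌈·⌉ = 5136
j=12: r + 11k = 5607.4445 → ⌈·⌉ = 5608
j=13: r + 12k = 6079.132 → ⌈·⌉ = 6080
j=14: r + 13k = 6550.8195 → ⌈·⌉ = 6551
j=15: r + 14k = 7022.507 → ⌈·⌉ = 7023
j=16: r + 15k = 7494.1945 → ⌈·⌉ = 7495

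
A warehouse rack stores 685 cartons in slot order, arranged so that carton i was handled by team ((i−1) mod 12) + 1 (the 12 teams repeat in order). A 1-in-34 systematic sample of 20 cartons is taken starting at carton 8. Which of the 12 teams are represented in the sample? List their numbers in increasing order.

2, 4, 6, 8, 10, 12

Consecutive selections differ by k = 34, so their team numbers differ by 34 mod 12 = 10.
gcd(34, 12) = 2, so the sample visits 12/2 = 6 distinct residues mod 12.
Start 8 is team 8; the teams hit are 2, 4, 6, 8, 10, 12.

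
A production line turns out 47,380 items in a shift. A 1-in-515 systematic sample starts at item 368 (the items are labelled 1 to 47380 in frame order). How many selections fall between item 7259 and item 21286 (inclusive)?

k = 515
First selection ≥ 7259: 368 + ⌈(7259−368)/515⌉·515 = 368 + 14×515 = 7578
Last selection ≤ 21286: 368 + ⌊(21286−368)/515⌋·515 = 368 + 40×515 = 20968
Count = 40 − 14 + 1 = 27

27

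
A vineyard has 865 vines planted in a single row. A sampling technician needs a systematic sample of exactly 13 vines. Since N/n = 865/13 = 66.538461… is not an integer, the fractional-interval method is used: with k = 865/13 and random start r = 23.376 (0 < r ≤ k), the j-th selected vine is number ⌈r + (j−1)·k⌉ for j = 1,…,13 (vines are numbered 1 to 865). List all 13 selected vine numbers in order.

j=1: r + 0k = 23.376 → ⌈·⌉ = 24
j=2: r + 1k = 89.914461… → ⌈·⌉ = 90
j=3: r + 2k = 156.452923… → ⌈·⌉ = 157
j=4: r + 3k = 222.991384… → ⌈·⌉ = 223
j=5: r + 4k = 289.529846… → ⌈·⌉ = 290
j=6: r + 5k = 356.068307… → ⌈·⌉ = 357
j=7: r + 6k = 422.606769… → ⌈·⌉ = 423
j=8: r + 7k = 489.145230… → ⌈·⌉ = 490
j=9: r + 8k = 555.683692… → ⌈·⌉ = 556
j=10: r + 9k = 622.222153… → ⌈·⌉ = 623
j=11: r + 10k = 688.760615… → ⌈·⌉ = 689
j=12: r + 11k = 755.299076… → ⌈·⌉ = 756
j=13: r + 12k = 821.837538… → ⌈·⌉ = 822

24, 90, 157, 223, 290, 357, 423, 490, 556, 623, 689, 756, 822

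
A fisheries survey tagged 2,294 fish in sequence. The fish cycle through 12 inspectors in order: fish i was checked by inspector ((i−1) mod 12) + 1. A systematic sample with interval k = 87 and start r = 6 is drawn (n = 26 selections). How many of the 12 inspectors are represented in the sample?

Consecutive selections differ by k = 87, so their inspector numbers differ by 87 mod 12 = 3.
gcd(87, 12) = 3, so the sample visits 12/3 = 4 distinct residues mod 12.
Start 6 is inspector 6; the inspectors hit are 3, 6, 9, 12.

4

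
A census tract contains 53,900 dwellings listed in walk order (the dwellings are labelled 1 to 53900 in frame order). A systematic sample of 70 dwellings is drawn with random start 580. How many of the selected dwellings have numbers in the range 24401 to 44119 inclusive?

k = 53900/70 = 770
First selection ≥ 24401: 580 + ⌈(24401−580)/770⌉·770 = 580 + 31×770 = 24450
Last selection ≤ 44119: 580 + ⌊(44119−580)/770⌋·770 = 580 + 56×770 = 43700
Count = 56 − 31 + 1 = 26

26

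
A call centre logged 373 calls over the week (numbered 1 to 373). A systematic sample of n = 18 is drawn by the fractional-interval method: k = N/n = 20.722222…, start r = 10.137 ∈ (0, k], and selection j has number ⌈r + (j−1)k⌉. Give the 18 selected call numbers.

11, 31, 52, 73, 94, 114, 135, 156, 176, 197, 218, 239, 259, 280, 301, 321, 342, 363

j=1: r + 0k = 10.137 → ⌈·⌉ = 11
j=2: r + 1k = 30.859222… → ⌈·⌉ = 31
j=3: r + 2k = 51.581444… → ⌈·⌉ = 52
j=4: r + 3k = 72.303666… → ⌈·⌉ = 73
j=5: r + 4k = 93.025888… → ⌈·⌉ = 94
j=6: r + 5k = 113.748111… → ⌈·⌉ = 114
j=7: r + 6k = 134.470333… → ⌈·⌉ = 135
j=8: r + 7k = 155.192555… → ⌈·⌉ = 156
j=9: r + 8k = 175.914777… → ⌈·⌉ = 176
j=10: r + 9k = 196.637 → ⌈·⌉ = 197
j=11: r + 10k = 217.359222… → ⌈·⌉ = 218
j=12: r + 11k = 238.081444… → ⌈·⌉ = 239
j=13: r + 12k = 258.803666… → ⌈·⌉ = 259
j=14: r + 13k = 279.525888… → ⌈·⌉ = 280
j=15: r + 14k = 300.248111… → ⌈·⌉ = 301
j=16: r + 15k = 320.970333… → ⌈·⌉ = 321
j=17: r + 16k = 341.692555… → ⌈·⌉ = 342
j=18: r + 17k = 362.414777… → ⌈·⌉ = 363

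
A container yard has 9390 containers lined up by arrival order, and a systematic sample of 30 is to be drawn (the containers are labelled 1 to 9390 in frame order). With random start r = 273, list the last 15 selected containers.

k = N/n = 9390/30 = 313
16th selection = 273 + 15×313 = 4968
17th: 4968 + 313 = 5281
18th: 5281 + 313 = 5594
19th: 5594 + 313 = 5907
20th: 5907 + 313 = 6220
21st: 6220 + 313 = 6533
22nd: 6533 + 313 = 6846
23rd: 6846 + 313 = 7159
24th: 7159 + 313 = 7472
25th: 7472 + 313 = 7785
26th: 7785 + 313 = 8098
27th: 8098 + 313 = 8411
28th: 8411 + 313 = 8724
29th: 8724 + 313 = 9037
30th: 9037 + 313 = 9350

4968, 5281, 5594, 5907, 6220, 6533, 6846, 7159, 7472, 7785, 8098, 8411, 8724, 9037, 9350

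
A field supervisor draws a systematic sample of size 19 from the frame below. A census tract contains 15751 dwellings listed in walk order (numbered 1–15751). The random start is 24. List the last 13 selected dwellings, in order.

k = N/n = 15751/19 = 829
7th selection = 24 + 6×829 = 4998
8th: 4998 + 829 = 5827
9th: 5827 + 829 = 6656
10th: 6656 + 829 = 7485
11th: 7485 + 829 = 8314
12th: 8314 + 829 = 9143
13th: 9143 + 829 = 9972
14th: 9972 + 829 = 10801
15th: 10801 + 829 = 11630
16th: 11630 + 829 = 12459
17th: 12459 + 829 = 13288
18th: 13288 + 829 = 14117
19th: 14117 + 829 = 14946

4998, 5827, 6656, 7485, 8314, 9143, 9972, 10801, 11630, 12459, 13288, 14117, 14946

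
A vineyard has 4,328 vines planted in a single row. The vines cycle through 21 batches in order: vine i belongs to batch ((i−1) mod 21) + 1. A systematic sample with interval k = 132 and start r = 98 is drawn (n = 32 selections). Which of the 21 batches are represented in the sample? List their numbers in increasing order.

Consecutive selections differ by k = 132, so their batch numbers differ by 132 mod 21 = 6.
gcd(132, 21) = 3, so the sample visits 21/3 = 7 distinct residues mod 21.
Start 98 is batch 14; the batches hit are 2, 5, 8, 11, 14, 17, 20.

2, 5, 8, 11, 14, 17, 20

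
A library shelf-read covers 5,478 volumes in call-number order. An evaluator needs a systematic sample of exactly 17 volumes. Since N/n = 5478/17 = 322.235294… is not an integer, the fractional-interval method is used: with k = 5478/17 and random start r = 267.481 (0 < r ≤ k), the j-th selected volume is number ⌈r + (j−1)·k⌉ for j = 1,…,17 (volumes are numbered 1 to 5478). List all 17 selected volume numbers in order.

j=1: r + 0k = 267.481 → ⌈·⌉ = 268
j=2: r + 1k = 589.716294… → ⌈·⌉ = 590
j=3: r + 2k = 911.951588… → ⌈·⌉ = 912
j=4: r + 3k = 1234.186882… → ⌈·⌉ = 1235
j=5: r + 4k = 1556.422176… → ⌈·⌉ = 1557
j=6: r + 5k = 1878.657470… → ⌈·⌉ = 1879
j=7: r + 6k = 2200.892764… → ⌈·⌉ = 2201
j=8: r + 7k = 2523.128058… → ⌈·⌉ = 2524
j=9: r + 8k = 2845.363352… → ⌈·⌉ = 2846
j=10: r + 9k = 3167.598647… → ⌈·⌉ = 3168
j=11: r + 10k = 3489.833941… → ⌈·⌉ = 3490
j=12: r + 11k = 3812.069235… → ⌈·⌉ = 3813
j=13: r + 12k = 4134.304529… → ⌈·⌉ = 4135
j=14: r + 13k = 4456.539823… → ⌈·⌉ = 4457
j=15: r + 14k = 4778.775117… → ⌈·⌉ = 4779
j=16: r + 15k = 5101.010411… → ⌈·⌉ = 5102
j=17: r + 16k = 5423.245705… → ⌈·⌉ = 5424

268, 590, 912, 1235, 1557, 1879, 2201, 2524, 2846, 3168, 3490, 3813, 4135, 4457, 4779, 5102, 5424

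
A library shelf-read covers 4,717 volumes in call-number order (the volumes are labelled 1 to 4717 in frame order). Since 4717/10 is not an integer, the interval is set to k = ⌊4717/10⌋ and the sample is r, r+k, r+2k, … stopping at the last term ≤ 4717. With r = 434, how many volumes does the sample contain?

10

k = ⌊4717/10⌋ = 471
Achieved size = ⌊(4717 − 434)/471⌋ + 1 = ⌊4283/471⌋ + 1 = 9 + 1 = 10
(last selection: 434 + 9×471 = 4673 ≤ 4717; next would be 5144 > 4717)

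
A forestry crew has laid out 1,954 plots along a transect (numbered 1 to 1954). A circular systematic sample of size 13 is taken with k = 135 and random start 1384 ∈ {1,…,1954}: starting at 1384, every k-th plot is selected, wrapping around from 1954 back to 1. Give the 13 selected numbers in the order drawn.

1384, 1519, 1654, 1789, 1924, 105, 240, 375, 510, 645, 780, 915, 1050

Selection 1: 1384
Selection 2: 1384 + 135 = 1519
Selection 3: 1519 + 135 = 1654
Selection 4: 1654 + 135 = 1789
Selection 5: 1789 + 135 = 1924
Selection 6: 1924 + 135 = 2059 → 2059 − 1954 = 105
Selection 7: 105 + 135 = 240
Selection 8: 240 + 135 = 375
Selection 9: 375 + 135 = 510
Selection 10: 510 + 135 = 645
Selection 11: 645 + 135 = 780
Selection 12: 780 + 135 = 915
Selection 13: 915 + 135 = 1050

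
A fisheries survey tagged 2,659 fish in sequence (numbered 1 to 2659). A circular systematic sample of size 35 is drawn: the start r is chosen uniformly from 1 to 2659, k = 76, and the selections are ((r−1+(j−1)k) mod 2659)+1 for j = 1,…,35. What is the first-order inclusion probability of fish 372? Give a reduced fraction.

35/2659

For each position j, as r ranges over 1…2659 the j-th selection hits every fish exactly once, so fish 372 is selected for exactly 35 of the 2659 starts.
Inclusion probability = 35/2659.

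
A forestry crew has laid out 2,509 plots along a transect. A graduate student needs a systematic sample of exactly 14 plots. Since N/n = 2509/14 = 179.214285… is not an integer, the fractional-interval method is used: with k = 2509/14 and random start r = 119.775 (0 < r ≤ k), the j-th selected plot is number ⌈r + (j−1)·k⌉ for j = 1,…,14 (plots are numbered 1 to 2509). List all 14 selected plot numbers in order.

j=1: r + 0k = 119.775 → ⌈·⌉ = 120
j=2: r + 1k = 298.989285… → ⌈·⌉ = 299
j=3: r + 2k = 478.203571… → ⌈·⌉ = 479
j=4: r + 3k = 657.417857… → ⌈·⌉ = 658
j=5: r + 4k = 836.632142… → ⌈·⌉ = 837
j=6: r + 5k = 1015.846428… → ⌈·⌉ = 1016
j=7: r + 6k = 1195.060714… → ⌈·⌉ = 1196
j=8: r + 7k = 1374.275 → ⌈·⌉ = 1375
j=9: r + 8k = 1553.489285… → ⌈·⌉ = 1554
j=10: r + 9k = 1732.703571… → ⌈·⌉ = 1733
j=11: r + 10k = 1911.917857… → ⌈·⌉ = 1912
j=12: r + 11k = 2091.132142… → ⌈·⌉ = 2092
j=13: r + 12k = 2270.346428… → ⌈·⌉ = 2271
j=14: r + 13k = 2449.560714… → ⌈·⌉ = 2450

120, 299, 479, 658, 837, 1016, 1196, 1375, 1554, 1733, 1912, 2092, 2271, 2450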